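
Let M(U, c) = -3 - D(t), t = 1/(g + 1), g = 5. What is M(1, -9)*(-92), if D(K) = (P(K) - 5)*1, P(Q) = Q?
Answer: -506/3 ≈ -168.67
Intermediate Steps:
t = ⅙ (t = 1/(5 + 1) = 1/6 = ⅙ ≈ 0.16667)
D(K) = -5 + K (D(K) = (K - 5)*1 = (-5 + K)*1 = -5 + K)
M(U, c) = 11/6 (M(U, c) = -3 - (-5 + ⅙) = -3 - 1*(-29/6) = -3 + 29/6 = 11/6)
M(1, -9)*(-92) = (11/6)*(-92) = -506/3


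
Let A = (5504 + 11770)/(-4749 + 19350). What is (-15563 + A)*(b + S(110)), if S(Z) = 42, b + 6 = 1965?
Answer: -151554465363/4867 ≈ -3.1139e+7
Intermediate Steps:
b = 1959 (b = -6 + 1965 = 1959)
A = 5758/4867 (A = 17274/14601 = 17274*(1/14601) = 5758/4867 ≈ 1.1831)
(-15563 + A)*(b + S(110)) = (-15563 + 5758/4867)*(1959 + 42) = -75739363/4867*2001 = -151554465363/4867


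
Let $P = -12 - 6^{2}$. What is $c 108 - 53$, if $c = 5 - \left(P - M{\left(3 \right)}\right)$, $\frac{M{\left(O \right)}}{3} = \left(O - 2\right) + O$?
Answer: $6967$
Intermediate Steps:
$P = -48$ ($P = -12 - 36 = -48$)
$M{\left(O \right)} = -6 + 6 O$ ($M{\left(O \right)} = 3 \left(\left(O - 2\right) + O\right) = 3 \left(\left(-2 + O\right) + O\right) = 3 \left(-2 + 2 O\right) = -6 + 6 O$)
$c = 65$ ($c = 5 + \left(\left(-6 + 6 \cdot 3\right) - -48\right) = 5 + \left(\left(-6 + 18\right) + 48\right) = 5 + \left(12 + 48\right) = 5 + 60 = 65$)
$c 108 - 53 = 65 \cdot 108 - 53 = 7020 - 53 = 6967$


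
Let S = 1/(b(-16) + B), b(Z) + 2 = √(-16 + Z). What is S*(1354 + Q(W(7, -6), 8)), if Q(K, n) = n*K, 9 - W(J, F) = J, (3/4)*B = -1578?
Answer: -721305/1108817 - 1370*I*√2/1108817 ≈ -0.65052 - 0.0017473*I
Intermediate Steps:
B = -2104 (B = (4/3)*(-1578) = -2104)
W(J, F) = 9 - J
b(Z) = -2 + √(-16 + Z)
Q(K, n) = K*n
S = 1/(-2106 + 4*I*√2) (S = 1/((-2 + √(-16 - 16)) - 2104) = 1/((-2 + √(-32)) - 2104) = 1/((-2 + 4*I*√2) - 2104) = 1/(-2106 + 4*I*√2) ≈ -0.00047483 - 1.275e-6*I)
S*(1354 + Q(W(7, -6), 8)) = (-1053/2217634 - I*√2/1108817)*(1354 + (9 - 1*7)*8) = (-1053/2217634 - I*√2/1108817)*(1354 + (9 - 7)*8) = (-1053/2217634 - I*√2/1108817)*(1354 + 2*8) = (-1053/2217634 - I*√2/1108817)*(1354 + 16) = (-1053/2217634 - I*√2/1108817)*1370 = -721305/1108817 - 1370*I*√2/1108817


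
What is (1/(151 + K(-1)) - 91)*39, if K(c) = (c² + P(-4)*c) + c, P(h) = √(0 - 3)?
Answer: -80925507/22804 + 39*I*√3/22804 ≈ -3548.7 + 0.0029622*I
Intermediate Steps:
P(h) = I*√3 (P(h) = √(-3) = I*√3)
K(c) = c + c² + I*c*√3 (K(c) = (c² + (I*√3)*c) + c = (c² + I*c*√3) + c = c + c² + I*c*√3)
(1/(151 + K(-1)) - 91)*39 = (1/(151 - (1 - 1 + I*√3)) - 91)*39 = (1/(151 - I*√3) - 91)*39 = (-91 + 1/(151 - I*√3))*39 = -3549 + 39/(151 - I*√3)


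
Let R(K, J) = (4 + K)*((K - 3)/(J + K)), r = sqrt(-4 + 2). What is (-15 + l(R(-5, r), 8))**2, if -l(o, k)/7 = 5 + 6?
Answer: 8464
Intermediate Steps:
r = I*sqrt(2) (r = sqrt(-2) = I*sqrt(2) ≈ 1.4142*I)
R(K, J) = (-3 + K)*(4 + K)/(J + K) (R(K, J) = (4 + K)*((-3 + K)/(J + K)) = (-3 + K)*(4 + K)/(J + K))
l(o, k) = -77 (l(o, k) = -7*(5 + 6) = -7*11 = -77)
(-15 + l(R(-5, r), 8))**2 = (-15 - 77)**2 = (-92)**2 = 8464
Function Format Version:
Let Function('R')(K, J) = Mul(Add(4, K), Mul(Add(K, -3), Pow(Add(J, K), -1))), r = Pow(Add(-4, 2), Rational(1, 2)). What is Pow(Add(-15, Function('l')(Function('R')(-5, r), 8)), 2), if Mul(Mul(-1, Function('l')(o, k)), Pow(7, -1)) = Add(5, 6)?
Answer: 8464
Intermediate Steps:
r = Mul(I, Pow(2, Rational(1, 2))) (r = Pow(-2, Rational(1, 2)) = Mul(I, Pow(2, Rational(1, 2))) ≈ Mul(1.4142, I))
Function('R')(K, J) = Mul(Pow(Add(J, K), -1), Add(-3, K), Add(4, K)) (Function('R')(K, J) = Mul(Add(4, K), Mul(Add(-3, K), Pow(Add(J, K), -1))) = Mul(Add(4, K), Mul(Pow(Add(J, K), -1), Add(-3, K))) = Mul(Pow(Add(J, K), -1), Add(-3, K), Add(4, K)))
Function('l')(o, k) = -77 (Function('l')(o, k) = Mul(-7, Add(5, 6)) = Mul(-7, 11) = -77)
Pow(Add(-15, Function('l')(Function('R')(-5, r), 8)), 2) = Pow(Add(-15, -77), 2) = Pow(-92, 2) = 8464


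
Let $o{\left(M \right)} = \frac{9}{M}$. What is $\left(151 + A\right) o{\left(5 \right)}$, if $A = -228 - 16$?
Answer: $- \frac{837}{5} \approx -167.4$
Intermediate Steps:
$A = -244$
$\left(151 + A\right) o{\left(5 \right)} = \left(151 - 244\right) \frac{9}{5} = - 93 \cdot 9 \cdot \frac{1}{5} = \left(-93\right) \frac{9}{5} = - \frac{837}{5}$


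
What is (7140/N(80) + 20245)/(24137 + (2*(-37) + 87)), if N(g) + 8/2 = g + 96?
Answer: 87232/103845 ≈ 0.84002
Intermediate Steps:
N(g) = 92 + g (N(g) = -4 + (g + 96) = -4 + (96 + g) = 92 + g)
(7140/N(80) + 20245)/(24137 + (2*(-37) + 87)) = (7140/(92 + 80) + 20245)/(24137 + (2*(-37) + 87)) = (7140/172 + 20245)/(24137 + (-74 + 87)) = (7140*(1/172) + 20245)/(24137 + 13) = (1785/43 + 20245)/24150 = (872320/43)*(1/24150) = 87232/103845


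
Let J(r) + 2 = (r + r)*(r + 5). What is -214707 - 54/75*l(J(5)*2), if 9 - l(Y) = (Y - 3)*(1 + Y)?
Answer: -4683459/25 ≈ -1.8734e+5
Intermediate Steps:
J(r) = -2 + 2*r*(5 + r) (J(r) = -2 + (r + r)*(r + 5) = -2 + (2*r)*(5 + r) = -2 + 2*r*(5 + r))
l(Y) = 9 - (1 + Y)*(-3 + Y) (l(Y) = 9 - (Y - 3)*(1 + Y) = 9 - (-3 + Y)*(1 + Y) = 9 - (1 + Y)*(-3 + Y))
-214707 - 54/75*l(J(5)*2) = -214707 - 54/75*(12 - ((-2 + 2*5² + 10*5)*2)² + 2*((-2 + 2*5² + 10*5)*2)) = -214707 - (1/75)*54*(12 - ((-2 + 2*25 + 50)*2)² + 2*((-2 + 2*25 + 50)*2)) = -214707 - 18*(12 - ((-2 + 50 + 50)*2)² + 2*((-2 + 50 + 50)*2))/25 = -214707 - 18*(12 - (98*2)² + 2*(98*2))/25 = -214707 - 18*(12 - 1*196² + 2*196)/25 = -214707 - 18*(12 - 1*38416 + 392)/25 = -214707 - 18*(12 - 38416 + 392)/25 = -214707 - 18*(-38012)/25 = -214707 - 1*(-684216/25) = -214707 + 684216/25 = -4683459/25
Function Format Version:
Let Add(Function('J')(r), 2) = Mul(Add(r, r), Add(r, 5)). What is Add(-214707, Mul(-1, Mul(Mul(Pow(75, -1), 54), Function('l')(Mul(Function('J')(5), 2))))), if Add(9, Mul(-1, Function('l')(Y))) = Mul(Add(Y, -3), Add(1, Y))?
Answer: Rational(-4683459, 25) ≈ -1.8734e+5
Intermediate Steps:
Function('J')(r) = Add(-2, Mul(2, r, Add(5, r))) (Function('J')(r) = Add(-2, Mul(Add(r, r), Add(r, 5))) = Add(-2, Mul(Mul(2, r), Add(5, r))) = Add(-2, Mul(2, r, Add(5, r))))
Function('l')(Y) = Add(9, Mul(-1, Add(1, Y), Add(-3, Y))) (Function('l')(Y) = Add(9, Mul(-1, Mul(Add(Y, -3), Add(1, Y)))) = Add(9, Mul(-1, Mul(Add(-3, Y), Add(1, Y)))) = Add(9, Mul(-1, Mul(Add(1, Y), Add(-3, Y)))) = Add(9, Mul(-1, Add(1, Y), Add(-3, Y))))
Add(-214707, Mul(-1, Mul(Mul(Pow(75, -1), 54), Function('l')(Mul(Function('J')(5), 2))))) = Add(-214707, Mul(-1, Mul(Mul(Pow(75, -1), 54), Add(12, Mul(-1, Pow(Mul(Add(-2, Mul(2, Pow(5, 2)), Mul(10, 5)), 2), 2)), Mul(2, Mul(Add(-2, Mul(2, Pow(5, 2)), Mul(10, 5)), 2)))))) = Add(-214707, Mul(-1, Mul(Mul(Rational(1, 75), 54), Add(12, Mul(-1, Pow(Mul(Add(-2, Mul(2, 25), 50), 2), 2)), Mul(2, Mul(Add(-2, Mul(2, 25), 50), 2)))))) = Add(-214707, Mul(-1, Mul(Rational(18, 25), Add(12, Mul(-1, Pow(Mul(Add(-2, 50, 50), 2), 2)), Mul(2, Mul(Add(-2, 50, 50), 2)))))) = Add(-214707, Mul(-1, Mul(Rational(18, 25), Add(12, Mul(-1, Pow(Mul(98, 2), 2)), Mul(2, Mul(98, 2)))))) = Add(-214707, Mul(-1, Mul(Rational(18, 25), Add(12, Mul(-1, Pow(196, 2)), Mul(2, 196))))) = Add(-214707, Mul(-1, Mul(Rational(18, 25), Add(12, Mul(-1, 38416), 392)))) = Add(-214707, Mul(-1, Mul(Rational(18, 25), Add(12, -38416, 392)))) = Add(-214707, Mul(-1, Mul(Rational(18, 25), -38012))) = Add(-214707, Mul(-1, Rational(-684216, 25))) = Add(-214707, Rational(684216, 25)) = Rational(-4683459, 25)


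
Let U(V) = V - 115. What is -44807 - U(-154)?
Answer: -44538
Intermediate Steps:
U(V) = -115 + V
-44807 - U(-154) = -44807 - (-115 - 154) = -44807 - 1*(-269) = -44807 + 269 = -44538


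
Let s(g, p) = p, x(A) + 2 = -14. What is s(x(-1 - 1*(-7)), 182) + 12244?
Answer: 12426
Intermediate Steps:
x(A) = -16 (x(A) = -2 - 14 = -16)
s(x(-1 - 1*(-7)), 182) + 12244 = 182 + 12244 = 12426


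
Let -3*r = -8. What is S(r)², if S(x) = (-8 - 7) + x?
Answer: 1369/9 ≈ 152.11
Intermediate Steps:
r = 8/3 (r = -⅓*(-8) = 8/3 ≈ 2.6667)
S(x) = -15 + x
S(r)² = (-15 + 8/3)² = (-37/3)² = 1369/9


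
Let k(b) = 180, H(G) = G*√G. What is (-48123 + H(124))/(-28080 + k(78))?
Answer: 5347/3100 - 2*√31/225 ≈ 1.6753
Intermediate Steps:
H(G) = G^(3/2)
(-48123 + H(124))/(-28080 + k(78)) = (-48123 + 124^(3/2))/(-28080 + 180) = (-48123 + 248*√31)/(-27900) = (-48123 + 248*√31)*(-1/27900) = 5347/3100 - 2*√31/225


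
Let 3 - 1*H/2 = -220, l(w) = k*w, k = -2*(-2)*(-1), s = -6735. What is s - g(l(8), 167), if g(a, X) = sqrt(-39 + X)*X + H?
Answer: -7181 - 1336*sqrt(2) ≈ -9070.4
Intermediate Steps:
k = -4 (k = 4*(-1) = -4)
l(w) = -4*w
H = 446 (H = 6 - 2*(-220) = 6 + 440 = 446)
g(a, X) = 446 + X*sqrt(-39 + X) (g(a, X) = sqrt(-39 + X)*X + 446 = X*sqrt(-39 + X) + 446 = 446 + X*sqrt(-39 + X))
s - g(l(8), 167) = -6735 - (446 + 167*sqrt(-39 + 167)) = -6735 - (446 + 167*sqrt(128)) = -6735 - (446 + 167*(8*sqrt(2))) = -6735 - (446 + 1336*sqrt(2)) = -6735 + (-446 - 1336*sqrt(2)) = -7181 - 1336*sqrt(2)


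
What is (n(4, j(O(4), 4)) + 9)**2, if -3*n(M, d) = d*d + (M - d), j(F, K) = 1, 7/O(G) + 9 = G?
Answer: 529/9 ≈ 58.778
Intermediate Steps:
O(G) = 7/(-9 + G)
n(M, d) = -M/3 - d**2/3 + d/3 (n(M, d) = -(d*d + (M - d))/3 = -(d**2 + (M - d))/3 = -(M + d**2 - d)/3 = -M/3 - d**2/3 + d/3)
(n(4, j(O(4), 4)) + 9)**2 = ((-1/3*4 - 1/3*1**2 + (1/3)*1) + 9)**2 = ((-4/3 - 1/3*1 + 1/3) + 9)**2 = ((-4/3 - 1/3 + 1/3) + 9)**2 = (-4/3 + 9)**2 = (23/3)**2 = 529/9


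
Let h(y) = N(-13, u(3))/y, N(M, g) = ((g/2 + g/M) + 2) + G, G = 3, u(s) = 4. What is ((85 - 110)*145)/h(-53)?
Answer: 86125/3 ≈ 28708.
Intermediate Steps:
N(M, g) = 5 + g/2 + g/M (N(M, g) = ((g/2 + g/M) + 2) + 3 = (2 + g/2 + g/M) + 3 = 5 + g/2 + g/M)
h(y) = 87/(13*y) (h(y) = (5 + (1/2)*4 + 4/(-13))/y = (5 + 2 + 4*(-1/13))/y = (5 + 2 - 4/13)/y = 87/(13*y))
((85 - 110)*145)/h(-53) = ((85 - 110)*145)/(((87/13)/(-53))) = (-25*145)/(((87/13)*(-1/53))) = -3625/(-87/689) = -3625*(-689/87) = 86125/3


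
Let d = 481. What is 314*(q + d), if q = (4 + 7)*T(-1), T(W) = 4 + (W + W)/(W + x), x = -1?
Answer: 168304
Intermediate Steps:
T(W) = 4 + 2*W/(-1 + W) (T(W) = 4 + (W + W)/(W - 1) = 4 + (2*W)/(-1 + W) = 4 + 2*W/(-1 + W))
q = 55 (q = (4 + 7)*(2*(-2 + 3*(-1))/(-1 - 1)) = 11*(2*(-2 - 3)/(-2)) = 11*(2*(-½)*(-5)) = 11*5 = 55)
314*(q + d) = 314*(55 + 481) = 314*536 = 168304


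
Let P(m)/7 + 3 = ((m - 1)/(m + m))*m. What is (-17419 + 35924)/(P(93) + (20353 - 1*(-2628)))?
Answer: 18505/23282 ≈ 0.79482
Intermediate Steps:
P(m) = -49/2 + 7*m/2 (P(m) = -21 + 7*(((m - 1)/(m + m))*m) = -21 + 7*(((-1 + m)/((2*m)))*m) = -21 + 7*(((-1 + m)*(1/(2*m)))*m) = -21 + 7*(((-1 + m)/(2*m))*m) = -21 + 7*(-½ + m/2) = -21 + (-7/2 + 7*m/2) = -49/2 + 7*m/2)
(-17419 + 35924)/(P(93) + (20353 - 1*(-2628))) = (-17419 + 35924)/((-49/2 + (7/2)*93) + (20353 - 1*(-2628))) = 18505/((-49/2 + 651/2) + (20353 + 2628)) = 18505/(301 + 22981) = 18505/23282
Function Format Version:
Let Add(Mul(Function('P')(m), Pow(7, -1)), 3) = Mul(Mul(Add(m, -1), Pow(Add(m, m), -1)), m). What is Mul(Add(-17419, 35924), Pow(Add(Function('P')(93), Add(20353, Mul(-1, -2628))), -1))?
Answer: Rational(18505, 23282) ≈ 0.79482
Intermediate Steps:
Function('P')(m) = Add(Rational(-49, 2), Mul(Rational(7, 2), m)) (Function('P')(m) = Add(-21, Mul(7, Mul(Mul(Add(m, -1), Pow(Add(m, m), -1)), m))) = Add(-21, Mul(7, Mul(Mul(Add(-1, m), Pow(Mul(2, m), -1)), m))) = Add(-21, Mul(7, Mul(Mul(Add(-1, m), Mul(Rational(1, 2), Pow(m, -1))), m))) = Add(-21, Mul(7, Mul(Mul(Rational(1, 2), Pow(m, -1), Add(-1, m)), m))) = Add(-21, Mul(7, Add(Rational(-1, 2), Mul(Rational(1, 2), m)))) = Add(-21, Add(Rational(-7, 2), Mul(Rational(7, 2), m))) = Add(Rational(-49, 2), Mul(Rational(7, 2), m)))
Mul(Add(-17419, 35924), Pow(Add(Function('P')(93), Add(20353, Mul(-1, -2628))), -1)) = Mul(Add(-17419, 35924), Pow(Add(Add(Rational(-49, 2), Mul(Rational(7, 2), 93)), Add(20353, Mul(-1, -2628))), -1)) = Mul(18505, Pow(Add(Add(Rational(-49, 2), Rational(651, 2)), Add(20353, 2628)), -1)) = Mul(18505, Pow(Add(301, 22981), -1)) = Mul(18505, Pow(23282, -1)) = Mul(18505, Rational(1, 23282)) = Rational(18505, 23282)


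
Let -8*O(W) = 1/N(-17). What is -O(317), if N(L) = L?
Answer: -1/136 ≈ -0.0073529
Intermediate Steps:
O(W) = 1/136 (O(W) = -⅛/(-17) = -⅛*(-1/17) = 1/136)
-O(317) = -1*1/136 = -1/136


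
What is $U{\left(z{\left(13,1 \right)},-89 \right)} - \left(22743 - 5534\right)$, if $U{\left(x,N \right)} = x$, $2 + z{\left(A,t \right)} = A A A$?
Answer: $-15014$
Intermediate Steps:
$z{\left(A,t \right)} = -2 + A^{3}$ ($z{\left(A,t \right)} = -2 + A A A = -2 + A^{2} A = -2 + A^{3}$)
$U{\left(z{\left(13,1 \right)},-89 \right)} - \left(22743 - 5534\right) = \left(-2 + 13^{3}\right) - \left(22743 - 5534\right) = \left(-2 + 2197\right) - 17209 = 2195 - 17209 = -15014$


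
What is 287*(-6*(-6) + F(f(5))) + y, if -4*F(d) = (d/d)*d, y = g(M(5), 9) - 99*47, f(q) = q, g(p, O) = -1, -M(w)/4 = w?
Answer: 21277/4 ≈ 5319.3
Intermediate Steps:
M(w) = -4*w
y = -4654 (y = -1 - 99*47 = -1 - 4653 = -4654)
F(d) = -d/4 (F(d) = -d/d*d/4 = -d/4)
287*(-6*(-6) + F(f(5))) + y = 287*(-6*(-6) - ¼*5) - 4654 = 287*(36 - 5/4) - 4654 = 287*(139/4) - 4654 = 39893/4 - 4654 = 21277/4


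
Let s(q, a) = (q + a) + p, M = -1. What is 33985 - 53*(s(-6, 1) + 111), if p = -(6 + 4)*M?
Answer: 27837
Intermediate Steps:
p = 10 (p = -(6 + 4)*(-1) = -10*(-1) = -1*(-10) = 10)
s(q, a) = 10 + a + q (s(q, a) = (q + a) + 10 = (a + q) + 10 = 10 + a + q)
33985 - 53*(s(-6, 1) + 111) = 33985 - 53*((10 + 1 - 6) + 111) = 33985 - 53*(5 + 111) = 33985 - 53*116 = 33985 - 1*6148 = 33985 - 6148 = 27837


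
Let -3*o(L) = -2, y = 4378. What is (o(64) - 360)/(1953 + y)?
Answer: -1078/18993 ≈ -0.056758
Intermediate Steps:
o(L) = 2/3 (o(L) = -1/3*(-2) = 2/3)
(o(64) - 360)/(1953 + y) = (2/3 - 360)/(1953 + 4378) = -1078/3/6331 = -1078/3*1/6331 = -1078/18993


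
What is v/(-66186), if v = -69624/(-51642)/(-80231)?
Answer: 1934/7617437381727 ≈ 2.5389e-10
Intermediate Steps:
v = -3868/230182739 (v = -69624*(-1/51642)*(-1/80231) = (3868/2869)*(-1/80231) = -3868/230182739 ≈ -1.6804e-5)
v/(-66186) = -3868/230182739/(-66186) = -3868/230182739*(-1/66186) = 1934/7617437381727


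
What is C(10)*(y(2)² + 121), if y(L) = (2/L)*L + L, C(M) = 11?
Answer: 1507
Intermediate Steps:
y(L) = 2 + L
C(10)*(y(2)² + 121) = 11*((2 + 2)² + 121) = 11*(4² + 121) = 11*(16 + 121) = 11*137 = 1507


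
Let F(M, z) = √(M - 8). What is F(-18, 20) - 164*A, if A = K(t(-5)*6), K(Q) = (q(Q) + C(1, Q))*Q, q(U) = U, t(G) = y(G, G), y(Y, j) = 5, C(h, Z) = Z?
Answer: -295200 + I*√26 ≈ -2.952e+5 + 5.099*I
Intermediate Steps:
t(G) = 5
F(M, z) = √(-8 + M)
K(Q) = 2*Q² (K(Q) = (Q + Q)*Q = (2*Q)*Q = 2*Q²)
A = 1800 (A = 2*(5*6)² = 2*30² = 2*900 = 1800)
F(-18, 20) - 164*A = √(-8 - 18) - 164*1800 = √(-26) - 295200 = I*√26 - 295200 = -295200 + I*√26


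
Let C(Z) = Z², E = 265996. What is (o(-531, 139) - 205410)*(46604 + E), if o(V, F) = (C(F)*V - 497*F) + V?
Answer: -3293076885000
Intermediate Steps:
o(V, F) = V - 497*F + V*F² (o(V, F) = (F²*V - 497*F) + V = (V*F² - 497*F) + V = (-497*F + V*F²) + V = V - 497*F + V*F²)
(o(-531, 139) - 205410)*(46604 + E) = ((-531 - 497*139 - 531*139²) - 205410)*(46604 + 265996) = ((-531 - 69083 - 531*19321) - 205410)*312600 = ((-531 - 69083 - 10259451) - 205410)*312600 = (-10329065 - 205410)*312600 = -10534475*312600 = -3293076885000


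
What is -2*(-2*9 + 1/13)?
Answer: 466/13 ≈ 35.846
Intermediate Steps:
-2*(-2*9 + 1/13) = -2*(-18 + 1/13) = -2*(-233/13) = 466/13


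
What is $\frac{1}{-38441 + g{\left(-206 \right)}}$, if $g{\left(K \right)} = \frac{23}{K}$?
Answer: $- \frac{206}{7918869} \approx -2.6014 \cdot 10^{-5}$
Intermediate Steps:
$\frac{1}{-38441 + g{\left(-206 \right)}} = \frac{1}{-38441 + \frac{23}{-206}} = \frac{1}{-38441 + 23 \left(- \frac{1}{206}\right)} = \frac{1}{-38441 - \frac{23}{206}} = \frac{1}{- \frac{7918869}{206}} = - \frac{206}{7918869}$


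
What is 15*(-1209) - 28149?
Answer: -46284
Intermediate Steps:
15*(-1209) - 28149 = -18135 - 28149 = -46284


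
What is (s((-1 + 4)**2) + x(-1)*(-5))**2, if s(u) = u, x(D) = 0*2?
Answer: 81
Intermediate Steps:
x(D) = 0
(s((-1 + 4)**2) + x(-1)*(-5))**2 = ((-1 + 4)**2 + 0*(-5))**2 = (3**2 + 0)**2 = (9 + 0)**2 = 9**2 = 81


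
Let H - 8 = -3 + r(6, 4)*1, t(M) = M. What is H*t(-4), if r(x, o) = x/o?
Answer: -26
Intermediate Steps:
H = 13/2 (H = 8 + (-3 + (6/4)*1) = 8 + (-3 + (6*(¼))*1) = 8 + (-3 + (3/2)*1) = 8 + (-3 + 3/2) = 8 - 3/2 = 13/2 ≈ 6.5000)
H*t(-4) = (13/2)*(-4) = -26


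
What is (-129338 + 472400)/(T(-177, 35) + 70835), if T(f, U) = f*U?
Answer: 171531/32320 ≈ 5.3073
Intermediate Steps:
T(f, U) = U*f
(-129338 + 472400)/(T(-177, 35) + 70835) = (-129338 + 472400)/(35*(-177) + 70835) = 343062/(-6195 + 70835) = 343062/64640 = 343062*(1/64640) = 171531/32320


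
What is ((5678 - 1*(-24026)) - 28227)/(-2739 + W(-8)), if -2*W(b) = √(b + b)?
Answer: -4045503/7502125 + 2954*I/7502125 ≈ -0.53925 + 0.00039376*I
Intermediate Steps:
W(b) = -√2*√b/2 (W(b) = -√(b + b)/2 = -√2*√b/2)
((5678 - 1*(-24026)) - 28227)/(-2739 + W(-8)) = ((5678 - 1*(-24026)) - 28227)/(-2739 - √2*√(-8)/2) = ((5678 + 24026) - 28227)/(-2739 - √2*2*I*√2/2) = (29704 - 28227)/(-2739 - 2*I) = 1477*((-2739 + 2*I)/7502125) = 1477*(-2739 + 2*I)/7502125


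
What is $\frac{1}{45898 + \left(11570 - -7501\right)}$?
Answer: $\frac{1}{64969} \approx 1.5392 \cdot 10^{-5}$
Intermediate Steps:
$\frac{1}{45898 + \left(11570 - -7501\right)} = \frac{1}{45898 + \left(11570 + 7501\right)} = \frac{1}{45898 + 19071} = \frac{1}{64969}$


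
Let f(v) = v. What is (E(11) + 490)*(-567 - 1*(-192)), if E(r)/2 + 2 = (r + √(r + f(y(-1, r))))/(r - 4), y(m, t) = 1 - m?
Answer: -1284000/7 - 750*√13/7 ≈ -1.8382e+5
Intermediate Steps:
E(r) = -4 + 2*(r + √(2 + r))/(-4 + r) (E(r) = -4 + 2*((r + √(r + (1 - 1*(-1))))/(r - 4)) = -4 + 2*((r + √(r + (1 + 1)))/(-4 + r)) = -4 + 2*((r + √(r + 2))/(-4 + r)) = -4 + 2*((r + √(2 + r))/(-4 + r)) = -4 + 2*(r + √(2 + r))/(-4 + r))
(E(11) + 490)*(-567 - 1*(-192)) = (2*(8 + √(2 + 11) - 1*11)/(-4 + 11) + 490)*(-567 - 1*(-192)) = (2*(8 + √13 - 11)/7 + 490)*(-567 + 192) = (2*(⅐)*(-3 + √13) + 490)*(-375) = ((-6/7 + 2*√13/7) + 490)*(-375) = (3424/7 + 2*√13/7)*(-375) = -1284000/7 - 750*√13/7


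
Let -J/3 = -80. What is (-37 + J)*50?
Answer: 10150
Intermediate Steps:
J = 240 (J = -3*(-80) = 240)
(-37 + J)*50 = (-37 + 240)*50 = 203*50 = 10150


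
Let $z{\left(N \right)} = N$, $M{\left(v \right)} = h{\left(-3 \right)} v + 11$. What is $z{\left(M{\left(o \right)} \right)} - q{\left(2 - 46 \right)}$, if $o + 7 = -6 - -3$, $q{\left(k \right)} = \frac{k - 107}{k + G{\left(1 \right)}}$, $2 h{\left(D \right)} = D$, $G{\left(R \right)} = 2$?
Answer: $\frac{941}{42} \approx 22.405$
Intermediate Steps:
$h{\left(D \right)} = \frac{D}{2}$
$q{\left(k \right)} = \frac{-107 + k}{2 + k}$ ($q{\left(k \right)} = \frac{k - 107}{k + 2} = \frac{-107 + k}{2 + k}$)
$o = -10$ ($o = -7 - 3 = -10$)
$M{\left(v \right)} = 11 - \frac{3 v}{2}$ ($M{\left(v \right)} = \frac{1}{2} \left(-3\right) v + 11 = - \frac{3 v}{2} + 11 = 11 - \frac{3 v}{2}$)
$z{\left(M{\left(o \right)} \right)} - q{\left(2 - 46 \right)} = \left(11 - -15\right) - \frac{-107 + \left(2 - 46\right)}{2 + \left(2 - 46\right)} = \left(11 + 15\right) - \frac{-107 + \left(2 - 46\right)}{2 + \left(2 - 46\right)} = 26 - \frac{-107 - 44}{2 - 44} = 26 - \frac{1}{-42} \left(-151\right) = 26 - \left(- \frac{1}{42}\right) \left(-151\right) = 26 - \frac{151}{42} = \frac{941}{42}$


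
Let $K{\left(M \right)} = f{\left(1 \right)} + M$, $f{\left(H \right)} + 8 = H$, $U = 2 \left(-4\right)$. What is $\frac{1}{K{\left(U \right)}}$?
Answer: $- \frac{1}{15} \approx -0.066667$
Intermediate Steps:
$U = -8$
$f{\left(H \right)} = -8 + H$
$K{\left(M \right)} = -7 + M$ ($K{\left(M \right)} = \left(-8 + 1\right) + M = -7 + M$)
$\frac{1}{K{\left(U \right)}} = \frac{1}{-7 - 8} = \frac{1}{-15} = - \frac{1}{15}$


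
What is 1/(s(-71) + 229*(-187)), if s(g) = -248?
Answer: -1/43071 ≈ -2.3217e-5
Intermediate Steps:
1/(s(-71) + 229*(-187)) = 1/(-248 + 229*(-187)) = 1/(-248 - 42823) = 1/(-43071) = -1/43071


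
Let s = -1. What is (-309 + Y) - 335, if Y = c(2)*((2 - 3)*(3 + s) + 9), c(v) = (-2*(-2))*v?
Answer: -588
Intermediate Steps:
c(v) = 4*v
Y = 56 (Y = (4*2)*((2 - 3)*(3 - 1) + 9) = 8*(-1*2 + 9) = 8*(-2 + 9) = 8*7 = 56)
(-309 + Y) - 335 = (-309 + 56) - 335 = -253 - 335 = -588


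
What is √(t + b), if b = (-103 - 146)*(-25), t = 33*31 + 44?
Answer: 2*√1823 ≈ 85.393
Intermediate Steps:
t = 1067 (t = 1023 + 44 = 1067)
b = 6225 (b = -249*(-25) = 6225)
√(t + b) = √(1067 + 6225) = √7292 = 2*√1823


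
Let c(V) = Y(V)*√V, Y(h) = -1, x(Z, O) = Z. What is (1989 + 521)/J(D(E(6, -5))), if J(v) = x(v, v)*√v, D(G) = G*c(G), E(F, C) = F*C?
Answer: 251*I*30^(¾)*I^(3/2)/2700 ≈ -0.84263 - 0.84263*I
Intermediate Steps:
E(F, C) = C*F
c(V) = -√V
D(G) = -G^(3/2) (D(G) = G*(-√G) = -G^(3/2))
J(v) = v^(3/2) (J(v) = v*√v = v^(3/2))
(1989 + 521)/J(D(E(6, -5))) = (1989 + 521)/((-(-5*6)^(3/2))^(3/2)) = 2510/((-(-30)^(3/2))^(3/2)) = 2510/((-(-30)*I*√30)^(3/2)) = 2510/((30*I*√30)^(3/2)) = 2510/((900*30^(¼)*I^(3/2))) = 2510*(-30^(¾)*√I/27000) = -251*30^(¾)*√I/2700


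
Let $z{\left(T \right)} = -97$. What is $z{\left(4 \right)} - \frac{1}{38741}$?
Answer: $- \frac{3757878}{38741} \approx -97.0$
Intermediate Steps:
$z{\left(4 \right)} - \frac{1}{38741} = -97 - \frac{1}{38741} = - \frac{3757878}{38741}$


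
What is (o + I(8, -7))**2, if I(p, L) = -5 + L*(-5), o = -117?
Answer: 7569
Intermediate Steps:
I(p, L) = -5 - 5*L
(o + I(8, -7))**2 = (-117 + (-5 - 5*(-7)))**2 = (-117 + (-5 + 35))**2 = (-117 + 30)**2 = (-87)**2 = 7569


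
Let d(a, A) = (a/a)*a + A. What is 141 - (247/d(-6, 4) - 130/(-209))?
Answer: 110301/418 ≈ 263.88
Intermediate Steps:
d(a, A) = A + a (d(a, A) = 1*a + A = a + A = A + a)
141 - (247/d(-6, 4) - 130/(-209)) = 141 - (247/(4 - 6) - 130/(-209)) = 141 - (247/(-2) - 130*(-1/209)) = 141 - (247*(-½) + 130/209) = 141 - (-247/2 + 130/209) = 141 - 1*(-51363/418) = 141 + 51363/418 = 110301/418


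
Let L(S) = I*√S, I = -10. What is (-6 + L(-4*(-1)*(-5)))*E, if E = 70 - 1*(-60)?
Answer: -780 - 2600*I*√5 ≈ -780.0 - 5813.8*I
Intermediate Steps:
E = 130 (E = 70 + 60 = 130)
L(S) = -10*√S
(-6 + L(-4*(-1)*(-5)))*E = (-6 - 10*2*I*√5)*130 = (-6 - 20*I*√5)*130 = -780 - 2600*I*√5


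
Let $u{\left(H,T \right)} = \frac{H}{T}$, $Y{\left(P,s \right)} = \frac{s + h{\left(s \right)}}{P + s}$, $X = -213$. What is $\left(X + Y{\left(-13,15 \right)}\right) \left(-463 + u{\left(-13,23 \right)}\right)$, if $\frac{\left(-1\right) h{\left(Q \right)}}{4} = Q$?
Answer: $\frac{2510901}{23} \approx 1.0917 \cdot 10^{5}$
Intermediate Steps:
$h{\left(Q \right)} = - 4 Q$
$Y{\left(P,s \right)} = - \frac{3 s}{P + s}$ ($Y{\left(P,s \right)} = \frac{s - 4 s}{P + s} = \frac{\left(-3\right) s}{P + s} = - \frac{3 s}{P + s}$)
$\left(X + Y{\left(-13,15 \right)}\right) \left(-463 + u{\left(-13,23 \right)}\right) = \left(-213 - \frac{45}{-13 + 15}\right) \left(-463 - \frac{13}{23}\right) = \left(-213 - \frac{45}{2}\right) \left(-463 - \frac{13}{23}\right) = \left(-213 - 45 \cdot \frac{1}{2}\right) \left(-463 - \frac{13}{23}\right) = \left(-213 - \frac{45}{2}\right) \left(- \frac{10662}{23}\right) = \left(- \frac{471}{2}\right) \left(- \frac{10662}{23}\right) = \frac{2510901}{23}$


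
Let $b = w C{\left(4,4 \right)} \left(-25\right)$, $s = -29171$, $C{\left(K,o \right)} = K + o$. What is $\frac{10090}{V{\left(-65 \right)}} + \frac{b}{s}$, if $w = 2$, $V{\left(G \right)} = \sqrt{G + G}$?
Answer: $\frac{400}{29171} - \frac{1009 i \sqrt{130}}{13} \approx 0.013712 - 884.95 i$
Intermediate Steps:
$V{\left(G \right)} = \sqrt{2} \sqrt{G}$ ($V{\left(G \right)} = \sqrt{2 G} = \sqrt{2} \sqrt{G}$)
$b = -400$ ($b = 2 \left(4 + 4\right) \left(-25\right) = 2 \cdot 8 \left(-25\right) = 16 \left(-25\right) = -400$)
$\frac{10090}{V{\left(-65 \right)}} + \frac{b}{s} = \frac{10090}{\sqrt{2} \sqrt{-65}} - \frac{400}{-29171} = \frac{10090}{\sqrt{2} i \sqrt{65}} - - \frac{400}{29171} = \frac{10090}{i \sqrt{130}} + \frac{400}{29171} = 10090 \left(- \frac{i \sqrt{130}}{130}\right) + \frac{400}{29171} = - \frac{1009 i \sqrt{130}}{13} + \frac{400}{29171} = \frac{400}{29171} - \frac{1009 i \sqrt{130}}{13}$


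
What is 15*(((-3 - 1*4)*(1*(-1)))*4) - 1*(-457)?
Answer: 877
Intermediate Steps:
15*(((-3 - 1*4)*(1*(-1)))*4) - 1*(-457) = 15*(((-3 - 4)*(-1))*4) + 457 = 15*(-7*(-1)*4) + 457 = 15*(7*4) + 457 = 15*28 + 457 = 420 + 457 = 877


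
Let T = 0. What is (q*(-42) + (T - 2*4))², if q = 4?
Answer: 30976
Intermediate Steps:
(q*(-42) + (T - 2*4))² = (4*(-42) + (0 - 2*4))² = (-168 + (0 - 8))² = (-168 - 8)² = (-176)² = 30976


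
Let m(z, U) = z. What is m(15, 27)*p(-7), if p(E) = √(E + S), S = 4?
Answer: 15*I*√3 ≈ 25.981*I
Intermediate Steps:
p(E) = √(4 + E) (p(E) = √(E + 4) = √(4 + E))
m(15, 27)*p(-7) = 15*√(4 - 7) = 15*√(-3) = 15*(I*√3) = 15*I*√3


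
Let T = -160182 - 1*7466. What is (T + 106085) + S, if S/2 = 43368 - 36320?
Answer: -47467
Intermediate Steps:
S = 14096 (S = 2*(43368 - 36320) = 2*7048 = 14096)
T = -167648 (T = -160182 - 7466 = -167648)
(T + 106085) + S = (-167648 + 106085) + 14096 = -61563 + 14096 = -47467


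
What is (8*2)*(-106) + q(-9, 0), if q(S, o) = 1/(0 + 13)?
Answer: -22047/13 ≈ -1695.9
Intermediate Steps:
q(S, o) = 1/13
(8*2)*(-106) + q(-9, 0) = (8*2)*(-106) + 1/13 = 16*(-106) + 1/13 = -1696 + 1/13 = -22047/13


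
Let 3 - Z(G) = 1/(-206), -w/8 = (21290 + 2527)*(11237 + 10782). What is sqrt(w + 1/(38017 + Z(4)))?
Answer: I*sqrt(257355474949623103665018)/7832121 ≈ 64772.0*I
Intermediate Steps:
w = -4195412184 (w = -8*(21290 + 2527)*(11237 + 10782) = -190536*22019 = -8*524426523 = -4195412184)
Z(G) = 619/206 (Z(G) = 3 - 1/(-206) = 3 - 1*(-1/206) = 3 + 1/206 = 619/206)
sqrt(w + 1/(38017 + Z(4))) = sqrt(-4195412184 + 1/(38017 + 619/206)) = sqrt(-4195412184 + 1/(7832121/206)) = sqrt(-4195412184 + 206/7832121) = sqrt(-32858975869962058/7832121) = I*sqrt(257355474949623103665018)/7832121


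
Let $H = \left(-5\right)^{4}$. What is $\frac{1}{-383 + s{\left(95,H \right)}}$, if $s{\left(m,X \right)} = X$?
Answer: $\frac{1}{242} \approx 0.0041322$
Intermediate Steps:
$H = 625$
$\frac{1}{-383 + s{\left(95,H \right)}} = \frac{1}{-383 + 625} = \frac{1}{242}$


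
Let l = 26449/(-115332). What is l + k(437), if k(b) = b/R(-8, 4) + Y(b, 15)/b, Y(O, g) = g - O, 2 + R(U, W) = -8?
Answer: -11313559939/252000420 ≈ -44.895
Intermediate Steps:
R(U, W) = -10 (R(U, W) = -2 - 8 = -10)
k(b) = -b/10 + (15 - b)/b (k(b) = b/(-10) + (15 - b)/b = b*(-⅒) + (15 - b)/b = -b/10 + (15 - b)/b)
l = -26449/115332 (l = 26449*(-1/115332) = -26449/115332 ≈ -0.22933)
l + k(437) = -26449/115332 + (-1 + 15/437 - ⅒*437) = -26449/115332 + (-1 + 15*(1/437) - 437/10) = -26449/115332 + (-1 + 15/437 - 437/10) = -26449/115332 - 195189/4370 = -11313559939/252000420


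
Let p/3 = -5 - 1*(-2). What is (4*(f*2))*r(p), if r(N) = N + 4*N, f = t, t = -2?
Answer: 720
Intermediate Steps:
p = -9 (p = 3*(-5 - 1*(-2)) = 3*(-5 + 2) = 3*(-3) = -9)
f = -2
r(N) = 5*N
(4*(f*2))*r(p) = (4*(-2*2))*(5*(-9)) = (4*(-4))*(-45) = -16*(-45) = 720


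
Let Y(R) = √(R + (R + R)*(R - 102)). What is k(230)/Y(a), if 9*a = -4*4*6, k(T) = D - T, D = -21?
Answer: -753*√1346/5384 ≈ -5.1311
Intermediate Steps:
k(T) = -21 - T
a = -32/3 (a = (-4*4*6)/9 = (-16*6)/9 = (⅑)*(-96) = -32/3 ≈ -10.667)
Y(R) = √(R + 2*R*(-102 + R)) (Y(R) = √(R + (2*R)*(-102 + R)) = √(R + 2*R*(-102 + R)))
k(230)/Y(a) = (-21 - 1*230)/(√(-32*(-203 + 2*(-32/3))/3)) = (-21 - 230)/(√(-32*(-203 - 64/3)/3)) = -251*3*√1346/5384 = -753*√1346/5384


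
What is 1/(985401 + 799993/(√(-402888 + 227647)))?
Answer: 172682656641/170162302525498090 + 799993*I*√175241/170162302525498090 ≈ 1.0148e-6 + 1.9681e-9*I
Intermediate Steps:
1/(985401 + 799993/(√(-402888 + 227647))) = 1/(985401 + 799993/(√(-175241))) = 1/(985401 + 799993/((I*√175241))) = 1/(985401 + 799993*(-I*√175241/175241)) = 1/(985401 - 799993*I*√175241/175241)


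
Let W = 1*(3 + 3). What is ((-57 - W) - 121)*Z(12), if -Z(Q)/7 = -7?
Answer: -9016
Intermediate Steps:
Z(Q) = 49 (Z(Q) = -7*(-7) = 49)
W = 6 (W = 1*6 = 6)
((-57 - W) - 121)*Z(12) = ((-57 - 1*6) - 121)*49 = ((-57 - 6) - 121)*49 = (-63 - 121)*49 = -184*49 = -9016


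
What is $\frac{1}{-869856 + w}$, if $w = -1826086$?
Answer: $- \frac{1}{2695942} \approx -3.7093 \cdot 10^{-7}$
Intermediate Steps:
$\frac{1}{-869856 + w} = \frac{1}{-869856 - 1826086} = \frac{1}{-2695942} = - \frac{1}{2695942}$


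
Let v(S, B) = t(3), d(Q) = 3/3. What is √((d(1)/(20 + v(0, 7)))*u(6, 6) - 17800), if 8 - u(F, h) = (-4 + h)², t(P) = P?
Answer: 2*I*√2354027/23 ≈ 133.42*I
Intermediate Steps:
d(Q) = 1 (d(Q) = 3*(⅓) = 1)
v(S, B) = 3
u(F, h) = 8 - (-4 + h)²
√((d(1)/(20 + v(0, 7)))*u(6, 6) - 17800) = √((1/(20 + 3))*(8 - (-4 + 6)²) - 17800) = √((1/23)*(8 - 1*2²) - 17800) = √(((1/23)*1)*(8 - 1*4) - 17800) = √((8 - 4)/23 - 17800) = √((1/23)*4 - 17800) = √(4/23 - 17800) = √(-409396/23) = 2*I*√2354027/23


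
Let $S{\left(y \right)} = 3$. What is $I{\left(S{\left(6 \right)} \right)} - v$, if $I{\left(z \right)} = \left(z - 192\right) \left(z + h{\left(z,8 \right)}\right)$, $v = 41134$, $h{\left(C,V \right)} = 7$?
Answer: $-43024$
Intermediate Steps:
$I{\left(z \right)} = \left(-192 + z\right) \left(7 + z\right)$ ($I{\left(z \right)} = \left(z - 192\right) \left(z + 7\right) = \left(-192 + z\right) \left(7 + z\right)$)
$I{\left(S{\left(6 \right)} \right)} - v = \left(-1344 + 3^{2} - 555\right) - 41134 = \left(-1344 + 9 - 555\right) - 41134 = -1890 - 41134 = -43024$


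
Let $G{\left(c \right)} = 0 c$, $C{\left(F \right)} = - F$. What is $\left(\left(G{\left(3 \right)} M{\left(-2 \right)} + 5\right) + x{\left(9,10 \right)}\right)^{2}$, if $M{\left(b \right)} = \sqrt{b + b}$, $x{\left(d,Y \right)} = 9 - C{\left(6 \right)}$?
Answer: $400$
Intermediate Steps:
$G{\left(c \right)} = 0$
$x{\left(d,Y \right)} = 15$ ($x{\left(d,Y \right)} = 9 - \left(-1\right) 6 = 9 - -6 = 9 + 6 = 15$)
$M{\left(b \right)} = \sqrt{2} \sqrt{b}$ ($M{\left(b \right)} = \sqrt{2 b} = \sqrt{2} \sqrt{b}$)
$\left(\left(G{\left(3 \right)} M{\left(-2 \right)} + 5\right) + x{\left(9,10 \right)}\right)^{2} = \left(\left(0 \sqrt{2} \sqrt{-2} + 5\right) + 15\right)^{2} = \left(\left(0 \sqrt{2} i \sqrt{2} + 5\right) + 15\right)^{2} = \left(\left(0 \cdot 2 i + 5\right) + 15\right)^{2} = \left(\left(0 + 5\right) + 15\right)^{2} = \left(5 + 15\right)^{2} = 20^{2} = 400$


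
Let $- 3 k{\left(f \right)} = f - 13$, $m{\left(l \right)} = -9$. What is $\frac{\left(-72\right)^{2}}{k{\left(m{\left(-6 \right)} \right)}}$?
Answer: $\frac{7776}{11} \approx 706.91$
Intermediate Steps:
$k{\left(f \right)} = \frac{13}{3} - \frac{f}{3}$ ($k{\left(f \right)} = - \frac{f - 13}{3} = - \frac{-13 + f}{3} = \frac{13}{3} - \frac{f}{3}$)
$\frac{\left(-72\right)^{2}}{k{\left(m{\left(-6 \right)} \right)}} = \frac{\left(-72\right)^{2}}{\frac{13}{3} - -3} = \frac{5184}{\frac{13}{3} + 3} = \frac{5184}{\frac{22}{3}} = 5184 \cdot \frac{3}{22} = \frac{7776}{11}$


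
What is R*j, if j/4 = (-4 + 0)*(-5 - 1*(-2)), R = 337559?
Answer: 16202832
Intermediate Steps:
j = 48 (j = 4*((-4 + 0)*(-5 - 1*(-2))) = 4*(-4*(-5 + 2)) = 4*(-4*(-3)) = 4*12 = 48)
R*j = 337559*48 = 16202832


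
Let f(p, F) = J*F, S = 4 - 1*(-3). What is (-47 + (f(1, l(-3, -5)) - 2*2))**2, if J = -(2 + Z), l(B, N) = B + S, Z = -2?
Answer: 2601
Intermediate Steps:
S = 7 (S = 4 + 3 = 7)
l(B, N) = 7 + B (l(B, N) = B + 7 = 7 + B)
J = 0 (J = -(2 - 2) = -1*0 = 0)
f(p, F) = 0 (f(p, F) = 0*F = 0)
(-47 + (f(1, l(-3, -5)) - 2*2))**2 = (-47 + (0 - 2*2))**2 = (-47 + (0 - 4))**2 = (-47 - 4)**2 = (-51)**2 = 2601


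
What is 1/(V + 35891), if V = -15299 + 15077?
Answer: 1/35669 ≈ 2.8036e-5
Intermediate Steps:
V = -222
1/(V + 35891) = 1/(-222 + 35891) = 1/35669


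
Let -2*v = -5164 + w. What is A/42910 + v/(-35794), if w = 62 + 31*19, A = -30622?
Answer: -1192910283/1535920540 ≈ -0.77667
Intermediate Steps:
w = 651 (w = 62 + 589 = 651)
v = 4513/2 (v = -(-5164 + 651)/2 = -1/2*(-4513) = 4513/2 ≈ 2256.5)
A/42910 + v/(-35794) = -30622/42910 + (4513/2)/(-35794) = -30622*1/42910 + (4513/2)*(-1/35794) = -15311/21455 - 4513/71588 = -1192910283/1535920540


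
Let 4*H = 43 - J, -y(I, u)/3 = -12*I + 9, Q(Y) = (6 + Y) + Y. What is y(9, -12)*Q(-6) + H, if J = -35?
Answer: -3525/2 ≈ -1762.5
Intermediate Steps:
Q(Y) = 6 + 2*Y
y(I, u) = -27 + 36*I (y(I, u) = -3*(-12*I + 9) = -3*(9 - 12*I) = -27 + 36*I)
H = 39/2 (H = (43 - 1*(-35))/4 = (43 + 35)/4 = (¼)*78 = 39/2 ≈ 19.500)
y(9, -12)*Q(-6) + H = (-27 + 36*9)*(6 + 2*(-6)) + 39/2 = (-27 + 324)*(6 - 12) + 39/2 = 297*(-6) + 39/2 = -1782 + 39/2 = -3525/2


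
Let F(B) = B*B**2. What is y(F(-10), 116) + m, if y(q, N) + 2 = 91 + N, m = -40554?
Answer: -40349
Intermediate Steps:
F(B) = B**3
y(q, N) = 89 + N (y(q, N) = -2 + (91 + N) = 89 + N)
y(F(-10), 116) + m = (89 + 116) - 40554 = 205 - 40554 = -40349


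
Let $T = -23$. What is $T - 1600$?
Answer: $-1623$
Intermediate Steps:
$T - 1600 = -23 - 1600 = -1623$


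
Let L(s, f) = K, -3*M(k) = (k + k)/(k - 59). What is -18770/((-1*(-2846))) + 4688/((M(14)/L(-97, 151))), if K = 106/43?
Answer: 23862763475/428323 ≈ 55712.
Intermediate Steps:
K = 106/43 (K = 106*(1/43) = 106/43 ≈ 2.4651)
M(k) = -2*k/(3*(-59 + k)) (M(k) = -(k + k)/(3*(k - 59)) = -2*k/(3*(-59 + k)))
L(s, f) = 106/43
-18770/((-1*(-2846))) + 4688/((M(14)/L(-97, 151))) = -18770/((-1*(-2846))) + 4688/(((-2*14/(-177 + 3*14))/(106/43))) = -18770/2846 + 4688/((-2*14/(-177 + 42)*(43/106))) = -18770*1/2846 + 4688/((-2*14/(-135)*(43/106))) = -9385/1423 + 4688/((-2*14*(-1/135)*(43/106))) = -9385/1423 + 4688/(((28/135)*(43/106))) = -9385/1423 + 4688/(602/7155) = -9385/1423 + 4688*(7155/602) = -9385/1423 + 16771320/301 = 23862763475/428323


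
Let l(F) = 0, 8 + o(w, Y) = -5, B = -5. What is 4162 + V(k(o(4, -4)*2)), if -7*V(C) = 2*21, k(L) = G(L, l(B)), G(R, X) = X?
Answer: 4156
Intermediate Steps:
o(w, Y) = -13 (o(w, Y) = -8 - 5 = -13)
k(L) = 0
V(C) = -6 (V(C) = -2*21/7 = -⅐*42 = -6)
4162 + V(k(o(4, -4)*2)) = 4162 - 6 = 4156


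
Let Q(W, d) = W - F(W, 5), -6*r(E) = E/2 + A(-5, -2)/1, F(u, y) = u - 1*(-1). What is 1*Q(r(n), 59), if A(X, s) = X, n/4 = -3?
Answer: -1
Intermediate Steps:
n = -12 (n = 4*(-3) = -12)
F(u, y) = 1 + u (F(u, y) = u + 1 = 1 + u)
r(E) = ⅚ - E/12 (r(E) = -(E/2 - 5/1)/6 = -(E*(½) - 5*1)/6 = -(E/2 - 5)/6 = -(-5 + E/2)/6 = ⅚ - E/12)
Q(W, d) = -1 (Q(W, d) = W - (1 + W) = W + (-1 - W) = -1)
1*Q(r(n), 59) = 1*(-1) = -1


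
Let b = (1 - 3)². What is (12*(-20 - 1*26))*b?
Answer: -2208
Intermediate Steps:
b = 4 (b = (-2)² = 4)
(12*(-20 - 1*26))*b = (12*(-20 - 1*26))*4 = (12*(-20 - 26))*4 = (12*(-46))*4 = -552*4 = -2208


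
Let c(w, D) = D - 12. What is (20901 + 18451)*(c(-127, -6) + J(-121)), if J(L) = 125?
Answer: 4210664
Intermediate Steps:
c(w, D) = -12 + D
(20901 + 18451)*(c(-127, -6) + J(-121)) = (20901 + 18451)*((-12 - 6) + 125) = 39352*(-18 + 125) = 39352*107 = 4210664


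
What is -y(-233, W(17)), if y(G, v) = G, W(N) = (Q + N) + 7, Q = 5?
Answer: 233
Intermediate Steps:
W(N) = 12 + N (W(N) = (5 + N) + 7 = 12 + N)
-y(-233, W(17)) = -1*(-233) = 233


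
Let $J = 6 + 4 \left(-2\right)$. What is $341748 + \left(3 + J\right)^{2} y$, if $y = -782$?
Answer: $340966$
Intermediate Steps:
$J = -2$ ($J = 6 - 8 = -2$)
$341748 + \left(3 + J\right)^{2} y = 341748 + \left(3 - 2\right)^{2} \left(-782\right) = 341748 + 1^{2} \left(-782\right) = 341748 + 1 \left(-782\right) = 341748 - 782 = 340966$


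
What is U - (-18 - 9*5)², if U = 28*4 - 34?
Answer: -3891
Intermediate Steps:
U = 78 (U = 112 - 34 = 78)
U - (-18 - 9*5)² = 78 - (-18 - 9*5)² = 78 - (-18 - 45)² = 78 - 1*(-63)² = 78 - 1*3969 = 78 - 3969 = -3891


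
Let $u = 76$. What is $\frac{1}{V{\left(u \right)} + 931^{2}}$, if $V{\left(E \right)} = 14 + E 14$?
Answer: $\frac{1}{867839} \approx 1.1523 \cdot 10^{-6}$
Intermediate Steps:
$V{\left(E \right)} = 14 + 14 E$
$\frac{1}{V{\left(u \right)} + 931^{2}} = \frac{1}{\left(14 + 14 \cdot 76\right) + 931^{2}} = \frac{1}{\left(14 + 1064\right) + 866761} = \frac{1}{1078 + 866761} = \frac{1}{867839}$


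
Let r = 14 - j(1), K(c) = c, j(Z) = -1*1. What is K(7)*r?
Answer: 105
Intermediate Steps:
j(Z) = -1
r = 15 (r = 14 - 1*(-1) = 14 + 1 = 15)
K(7)*r = 7*15 = 105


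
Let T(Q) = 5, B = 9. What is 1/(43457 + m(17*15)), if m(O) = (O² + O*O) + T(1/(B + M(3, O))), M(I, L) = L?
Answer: 1/173512 ≈ 5.7633e-6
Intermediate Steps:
m(O) = 5 + 2*O² (m(O) = (O² + O*O) + 5 = (O² + O²) + 5 = 2*O² + 5 = 5 + 2*O²)
1/(43457 + m(17*15)) = 1/(43457 + (5 + 2*(17*15)²)) = 1/(43457 + (5 + 2*255²)) = 1/(43457 + (5 + 2*65025)) = 1/(43457 + (5 + 130050)) = 1/(43457 + 130055) = 1/173512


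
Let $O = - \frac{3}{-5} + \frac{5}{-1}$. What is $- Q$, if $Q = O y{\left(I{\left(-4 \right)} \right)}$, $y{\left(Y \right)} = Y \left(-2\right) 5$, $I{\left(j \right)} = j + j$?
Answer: $352$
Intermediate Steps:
$I{\left(j \right)} = 2 j$
$O = - \frac{22}{5}$ ($O = \left(-3\right) \left(- \frac{1}{5}\right) + 5 \left(-1\right) = \frac{3}{5} - 5 = - \frac{22}{5} \approx -4.4$)
$y{\left(Y \right)} = - 10 Y$ ($y{\left(Y \right)} = - 2 Y 5 = - 10 Y$)
$Q = -352$ ($Q = - \frac{22 \left(- 10 \cdot 2 \left(-4\right)\right)}{5} = - \frac{22 \left(\left(-10\right) \left(-8\right)\right)}{5} = \left(- \frac{22}{5}\right) 80 = -352$)
$- Q = \left(-1\right) \left(-352\right) = 352$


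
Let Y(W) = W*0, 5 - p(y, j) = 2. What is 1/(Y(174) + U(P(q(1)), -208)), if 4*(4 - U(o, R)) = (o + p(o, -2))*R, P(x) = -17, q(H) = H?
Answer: -1/724 ≈ -0.0013812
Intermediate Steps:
p(y, j) = 3 (p(y, j) = 5 - 1*2 = 5 - 2 = 3)
U(o, R) = 4 - R*(3 + o)/4 (U(o, R) = 4 - (o + 3)*R/4 = 4 - (3 + o)*R/4 = 4 - R*(3 + o)/4)
Y(W) = 0
1/(Y(174) + U(P(q(1)), -208)) = 1/(0 + (4 - ¾*(-208) - ¼*(-208)*(-17))) = 1/(0 + (4 + 156 - 884)) = 1/(0 - 724) = 1/(-724) = -1/724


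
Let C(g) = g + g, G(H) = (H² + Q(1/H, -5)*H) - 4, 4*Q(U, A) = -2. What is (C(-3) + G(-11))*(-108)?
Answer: -12582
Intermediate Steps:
Q(U, A) = -½ (Q(U, A) = (¼)*(-2) = -½)
G(H) = -4 + H² - H/2 (G(H) = (H² - H/2) - 4 = -4 + H² - H/2)
C(g) = 2*g
(C(-3) + G(-11))*(-108) = (2*(-3) + (-4 + (-11)² - ½*(-11)))*(-108) = (-6 + (-4 + 121 + 11/2))*(-108) = (-6 + 245/2)*(-108) = (233/2)*(-108) = -12582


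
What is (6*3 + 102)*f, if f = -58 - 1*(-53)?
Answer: -600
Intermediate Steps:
f = -5 (f = -58 + 53 = -5)
(6*3 + 102)*f = (6*3 + 102)*(-5) = (18 + 102)*(-5) = 120*(-5) = -600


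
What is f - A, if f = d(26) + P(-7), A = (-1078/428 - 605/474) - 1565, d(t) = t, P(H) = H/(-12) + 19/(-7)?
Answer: 1130874337/710052 ≈ 1592.7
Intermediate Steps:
P(H) = -19/7 - H/12 (P(H) = H*(-1/12) + 19*(-1/7) = -H/12 - 19/7 = -19/7 - H/12)
A = -39783074/25359 (A = (-1078*1/428 - 605*1/474) - 1565 = (-539/214 - 605/474) - 1565 = -96239/25359 - 1565 = -39783074/25359 ≈ -1568.8)
f = 2005/84 (f = 26 + (-19/7 - 1/12*(-7)) = 26 + (-19/7 + 7/12) = 26 - 179/84 = 2005/84 ≈ 23.869)
f - A = 2005/84 - 1*(-39783074/25359) = 2005/84 + 39783074/25359 = 1130874337/710052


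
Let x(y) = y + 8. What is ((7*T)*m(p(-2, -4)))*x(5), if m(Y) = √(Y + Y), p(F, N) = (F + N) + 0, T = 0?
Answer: 0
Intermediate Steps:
p(F, N) = F + N
m(Y) = √2*√Y (m(Y) = √(2*Y) = √2*√Y)
x(y) = 8 + y
((7*T)*m(p(-2, -4)))*x(5) = ((7*0)*(√2*√(-2 - 4)))*(8 + 5) = (0*(√2*√(-6)))*13 = (0*(√2*(I*√6)))*13 = (0*(2*I*√3))*13 = 0*13 = 0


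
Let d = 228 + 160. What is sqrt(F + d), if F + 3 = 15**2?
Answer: sqrt(610) ≈ 24.698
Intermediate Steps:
F = 222 (F = -3 + 15**2 = -3 + 225 = 222)
d = 388
sqrt(F + d) = sqrt(222 + 388) = sqrt(610)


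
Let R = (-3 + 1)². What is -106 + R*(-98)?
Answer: -498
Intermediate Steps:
R = 4 (R = (-2)² = 4)
-106 + R*(-98) = -106 + 4*(-98) = -106 - 392 = -498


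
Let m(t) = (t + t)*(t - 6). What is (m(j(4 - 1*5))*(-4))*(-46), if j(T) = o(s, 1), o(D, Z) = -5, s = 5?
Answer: 20240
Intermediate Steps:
j(T) = -5
m(t) = 2*t*(-6 + t) (m(t) = (2*t)*(-6 + t) = 2*t*(-6 + t))
(m(j(4 - 1*5))*(-4))*(-46) = ((2*(-5)*(-6 - 5))*(-4))*(-46) = ((2*(-5)*(-11))*(-4))*(-46) = (110*(-4))*(-46) = -440*(-46) = 20240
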